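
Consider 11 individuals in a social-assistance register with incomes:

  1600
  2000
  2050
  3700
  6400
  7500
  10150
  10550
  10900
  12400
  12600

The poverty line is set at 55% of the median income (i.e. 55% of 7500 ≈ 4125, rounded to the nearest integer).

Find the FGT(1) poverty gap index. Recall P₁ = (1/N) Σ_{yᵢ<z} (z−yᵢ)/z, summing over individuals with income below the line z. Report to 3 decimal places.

Below the line: 1600, 2000, 2050, 3700 (q = 4 of N = 11).
Shortfall ratios: (4125−1600)/4125 = 0.6121; (4125−2000)/4125 = 0.5152; (4125−2050)/4125 = 0.5030; (4125−3700)/4125 = 0.1030.
Sum of shortfalls = 1.733333; P₁ averages over all N: 1.733333 / 11 = 0.158.

0.158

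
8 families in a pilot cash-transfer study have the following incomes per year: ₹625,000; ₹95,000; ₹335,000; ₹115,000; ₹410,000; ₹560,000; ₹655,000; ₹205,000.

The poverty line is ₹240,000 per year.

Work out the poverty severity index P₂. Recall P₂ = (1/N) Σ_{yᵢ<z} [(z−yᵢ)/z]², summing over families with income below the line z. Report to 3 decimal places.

0.082

Below z: ₹95,000, ₹115,000, ₹205,000 (q = 3 of N = 8).
Shortfall ratios: (240000−95000)/240000 = 0.6042; (240000−115000)/240000 = 0.5208; (240000−205000)/240000 = 0.1458.
Squared: 0.3650; 0.2713; 0.0213.
Sum = 0.657552; P₂ = 0.657552 / 8 = 0.082.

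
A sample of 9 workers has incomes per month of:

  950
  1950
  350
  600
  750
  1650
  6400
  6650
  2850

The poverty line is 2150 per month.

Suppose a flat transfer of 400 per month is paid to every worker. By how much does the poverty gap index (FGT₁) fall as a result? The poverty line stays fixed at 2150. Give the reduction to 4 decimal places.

Before: below the line — 350, 600, 750, 950, 1650, 1950; poverty gap index (FGT₁) = 0.343669.
After the 400 transfer: below the line — 750, 1000, 1150, 1350, 2050; poverty gap index (FGT₁) = 0.229974.
Reduction = 0.343669 − 0.229974 = 0.1137.

0.1137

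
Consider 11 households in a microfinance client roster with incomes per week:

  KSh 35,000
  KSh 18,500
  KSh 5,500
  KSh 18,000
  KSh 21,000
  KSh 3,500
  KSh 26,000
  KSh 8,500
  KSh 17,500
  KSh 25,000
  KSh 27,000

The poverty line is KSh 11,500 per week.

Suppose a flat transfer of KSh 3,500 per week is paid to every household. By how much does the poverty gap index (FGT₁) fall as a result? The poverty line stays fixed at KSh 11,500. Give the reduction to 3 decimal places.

Before: below the line — KSh 3,500, KSh 5,500, KSh 8,500; poverty gap index (FGT₁) = 0.13439.
After the KSh 3,500 transfer: below the line — KSh 7,000, KSh 9,000; poverty gap index (FGT₁) = 0.05534.
Reduction = 0.13439 − 0.05534 = 0.079.

0.079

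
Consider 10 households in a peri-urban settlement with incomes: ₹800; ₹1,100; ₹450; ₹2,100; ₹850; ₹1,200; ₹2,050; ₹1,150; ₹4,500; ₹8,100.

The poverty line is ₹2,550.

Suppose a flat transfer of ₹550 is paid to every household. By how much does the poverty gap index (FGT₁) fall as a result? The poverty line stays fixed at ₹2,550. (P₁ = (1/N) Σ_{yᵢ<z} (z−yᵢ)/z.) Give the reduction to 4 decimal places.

Before: below the line — ₹450, ₹800, ₹850, ₹1,100, ₹1,150, ₹1,200, ₹2,050, ₹2,100; poverty gap index (FGT₁) = 0.419608.
After the ₹550 transfer: below the line — ₹1,000, ₹1,350, ₹1,400, ₹1,650, ₹1,700, ₹1,750; poverty gap index (FGT₁) = 0.252941.
Reduction = 0.419608 − 0.252941 = 0.1667.

0.1667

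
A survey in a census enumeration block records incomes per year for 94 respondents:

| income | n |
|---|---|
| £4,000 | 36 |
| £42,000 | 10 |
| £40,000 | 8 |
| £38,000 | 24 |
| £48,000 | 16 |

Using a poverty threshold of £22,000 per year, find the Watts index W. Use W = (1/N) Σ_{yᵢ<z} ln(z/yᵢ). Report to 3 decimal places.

Poor units: 36×£4,000 (q = 36 of N = 94).
ln(z/y) terms: ln(22000/4000) = 1.7047 (×36).
W = 61.370931 / 94 = 0.653.

0.653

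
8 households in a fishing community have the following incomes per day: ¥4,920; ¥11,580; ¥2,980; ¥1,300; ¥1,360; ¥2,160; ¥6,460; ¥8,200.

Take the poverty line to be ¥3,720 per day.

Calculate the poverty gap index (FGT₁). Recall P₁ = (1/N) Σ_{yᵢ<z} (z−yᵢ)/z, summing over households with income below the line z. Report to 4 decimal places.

0.2379

Poor units: ¥1,300, ¥1,360, ¥2,160, ¥2,980 (q = 4 of N = 8).
Shortfall ratios: (3720−1300)/3720 = 0.6505; (3720−1360)/3720 = 0.6344; (3720−2160)/3720 = 0.4194; (3720−2980)/3720 = 0.1989.
Sum of shortfalls = 1.903226; P₁ averages over all N: 1.903226 / 8 = 0.2379.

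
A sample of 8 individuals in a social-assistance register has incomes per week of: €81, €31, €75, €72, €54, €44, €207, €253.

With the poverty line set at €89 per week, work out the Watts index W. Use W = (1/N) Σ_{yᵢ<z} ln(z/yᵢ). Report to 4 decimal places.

Below the line: €31, €44, €54, €72, €75, €81 (q = 6 of N = 8).
Log shortfalls: ln(89/31) = 1.0546; ln(89/44) = 0.7044; ln(89/54) = 0.4997; ln(89/72) = 0.2120; ln(89/75) = 0.1711; ln(89/81) = 0.0942.
W = 2.736054 / 8 = 0.3420.

0.3420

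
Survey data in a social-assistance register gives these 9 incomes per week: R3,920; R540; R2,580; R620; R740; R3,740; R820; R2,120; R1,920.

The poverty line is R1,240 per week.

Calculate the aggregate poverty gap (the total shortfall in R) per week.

Poor units: R540, R620, R740, R820 (q = 4 of N = 9).
Individual gaps: 1240−540 = 700; 1240−620 = 620; 1240−740 = 500; 1240−820 = 420.
Aggregate gap = R2,240.

R2,240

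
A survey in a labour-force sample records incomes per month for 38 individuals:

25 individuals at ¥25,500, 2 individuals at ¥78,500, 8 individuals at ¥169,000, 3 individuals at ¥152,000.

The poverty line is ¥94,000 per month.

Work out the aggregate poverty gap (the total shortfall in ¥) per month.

Incomes under z: 25×¥25,500, 2×¥78,500 (q = 27 of N = 38).
Individual gaps: 25×(94000−25500) = 1712500; 2×(94000−78500) = 31000.
Aggregate gap = ¥1,743,500.

¥1,743,500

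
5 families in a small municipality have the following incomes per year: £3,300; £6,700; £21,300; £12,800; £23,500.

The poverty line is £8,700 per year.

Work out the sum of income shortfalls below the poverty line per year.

Below the line: £3,300, £6,700 (q = 2 of N = 5).
Individual gaps: 8700−3300 = 5400; 8700−6700 = 2000.
Aggregate gap = £7,400.

£7,400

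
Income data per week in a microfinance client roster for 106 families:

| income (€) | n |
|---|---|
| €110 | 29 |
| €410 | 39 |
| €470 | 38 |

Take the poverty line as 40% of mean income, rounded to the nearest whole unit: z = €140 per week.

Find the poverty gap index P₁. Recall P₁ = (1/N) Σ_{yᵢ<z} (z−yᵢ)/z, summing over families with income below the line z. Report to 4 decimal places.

0.0586

Poor units: 29×€110 (q = 29 of N = 106).
Gap ratios (z−y)/z: (140−110)/140 = 0.2143 (×29).
Σ = 6.214286. Dividing by the full population N = 106 gives P₁ = 0.0586.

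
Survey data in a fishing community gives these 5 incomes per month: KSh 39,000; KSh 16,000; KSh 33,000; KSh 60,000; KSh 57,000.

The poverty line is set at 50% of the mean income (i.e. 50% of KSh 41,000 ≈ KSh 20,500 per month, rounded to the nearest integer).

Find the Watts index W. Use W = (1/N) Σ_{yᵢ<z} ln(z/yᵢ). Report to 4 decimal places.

Poor units: KSh 16,000 (q = 1 of N = 5).
Log shortfalls: ln(20500/16000) = 0.2478.
W = 0.247836 / 5 = 0.0496.

0.0496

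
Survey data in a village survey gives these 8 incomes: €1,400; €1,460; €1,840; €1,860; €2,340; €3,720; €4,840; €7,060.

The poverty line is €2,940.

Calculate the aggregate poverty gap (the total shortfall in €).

€5,800

Below the line: €1,400, €1,460, €1,840, €1,860, €2,340 (q = 5 of N = 8).
Individual gaps: 2940−1400 = 1540; 2940−1460 = 1480; 2940−1840 = 1100; 2940−1860 = 1080; 2940−2340 = 600.
Aggregate gap = €5,800.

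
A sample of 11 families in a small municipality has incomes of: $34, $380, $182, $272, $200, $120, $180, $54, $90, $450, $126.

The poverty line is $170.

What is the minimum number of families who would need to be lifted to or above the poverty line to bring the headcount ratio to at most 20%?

Currently q = 5 of N = 11 are below the line (H = 0.455).
A headcount ratio of at most 20% allows at most ⌊0.20 × 11⌋ = 2 poor families.
So at least 5 − 2 = 3 must be lifted.

3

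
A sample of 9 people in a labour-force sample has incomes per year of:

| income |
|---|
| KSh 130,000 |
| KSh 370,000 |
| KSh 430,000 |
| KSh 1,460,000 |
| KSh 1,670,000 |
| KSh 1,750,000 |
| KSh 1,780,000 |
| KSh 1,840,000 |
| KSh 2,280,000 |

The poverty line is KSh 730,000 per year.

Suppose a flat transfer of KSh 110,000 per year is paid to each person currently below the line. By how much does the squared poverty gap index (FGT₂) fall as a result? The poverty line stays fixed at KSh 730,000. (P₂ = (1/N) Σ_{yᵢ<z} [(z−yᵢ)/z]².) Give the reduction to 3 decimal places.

Before: below the line — KSh 130,000, KSh 370,000, KSh 430,000; squared poverty gap index (FGT₂) = 0.12085.
After the KSh 110,000 transfer: below the line — KSh 240,000, KSh 480,000, KSh 540,000; squared poverty gap index (FGT₂) = 0.07062.
Reduction = 0.12085 − 0.07062 = 0.050.

0.050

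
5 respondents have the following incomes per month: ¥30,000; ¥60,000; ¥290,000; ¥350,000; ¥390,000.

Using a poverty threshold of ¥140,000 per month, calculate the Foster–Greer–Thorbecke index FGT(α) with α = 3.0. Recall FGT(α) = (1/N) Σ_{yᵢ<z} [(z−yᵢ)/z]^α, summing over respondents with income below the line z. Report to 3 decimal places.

Incomes under z: ¥30,000, ¥60,000 (q = 2 of N = 5).
Shortfall ratios: (140000−30000)/140000 = 0.7857; (140000−60000)/140000 = 0.5714.
Raised to α = 3.0: 0.48506; 0.18659.
Sum = 0.671647; FGT(3.0) = 0.671647 / 5 = 0.134.

0.134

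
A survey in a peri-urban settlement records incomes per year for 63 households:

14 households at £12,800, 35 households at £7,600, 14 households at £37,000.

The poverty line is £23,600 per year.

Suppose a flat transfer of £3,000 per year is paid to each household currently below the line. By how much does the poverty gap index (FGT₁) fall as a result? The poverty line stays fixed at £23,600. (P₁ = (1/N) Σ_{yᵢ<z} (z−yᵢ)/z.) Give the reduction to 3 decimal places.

Before: below the line — 35×£7,600, 14×£12,800; poverty gap index (FGT₁) = 0.47834.
After the £3,000 transfer: below the line — 35×£10,600, 14×£15,800; poverty gap index (FGT₁) = 0.37947.
Reduction = 0.47834 − 0.37947 = 0.099.

0.099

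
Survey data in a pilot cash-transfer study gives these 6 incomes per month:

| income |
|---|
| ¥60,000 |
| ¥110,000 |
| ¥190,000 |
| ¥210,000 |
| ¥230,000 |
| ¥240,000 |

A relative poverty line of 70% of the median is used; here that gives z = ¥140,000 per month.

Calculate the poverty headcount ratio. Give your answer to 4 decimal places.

2 of the 6 respondents have income below ¥140,000.
H = 2/6 = 0.3333.

0.3333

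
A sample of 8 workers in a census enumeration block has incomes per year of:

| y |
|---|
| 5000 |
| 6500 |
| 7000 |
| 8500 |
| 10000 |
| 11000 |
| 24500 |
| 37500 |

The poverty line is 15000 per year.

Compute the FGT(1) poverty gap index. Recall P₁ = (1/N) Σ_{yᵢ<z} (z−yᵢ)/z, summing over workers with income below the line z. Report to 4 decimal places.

Incomes under z: 5000, 6500, 7000, 8500, 10000, 11000 (q = 6 of N = 8).
Gap ratios (z−y)/z: (15000−5000)/15000 = 0.6667; (15000−6500)/15000 = 0.5667; (15000−7000)/15000 = 0.5333; (15000−8500)/15000 = 0.4333; (15000−10000)/15000 = 0.3333; (15000−11000)/15000 = 0.2667.
Σ = 2.800000. Dividing by the full population N = 8 gives P₁ = 0.3500.

0.3500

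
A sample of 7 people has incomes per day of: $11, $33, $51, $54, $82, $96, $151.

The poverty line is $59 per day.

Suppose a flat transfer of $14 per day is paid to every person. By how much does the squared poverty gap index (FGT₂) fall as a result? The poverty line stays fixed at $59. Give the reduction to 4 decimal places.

Before: below the line — $11, $33, $51, $54; squared poverty gap index (FGT₂) = 0.125949.
After the $14 transfer: below the line — $25, $47; squared poverty gap index (FGT₂) = 0.053351.
Reduction = 0.125949 − 0.053351 = 0.0726.

0.0726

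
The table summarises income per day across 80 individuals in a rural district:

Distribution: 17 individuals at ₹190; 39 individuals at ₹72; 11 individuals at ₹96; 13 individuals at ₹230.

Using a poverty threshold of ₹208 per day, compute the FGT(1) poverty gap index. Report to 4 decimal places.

Below the line: 39×₹72, 11×₹96, 17×₹190 (q = 67 of N = 80).
Shortfall ratios: (208−72)/208 = 0.6538 (×39); (208−96)/208 = 0.5385 (×11); (208−190)/208 = 0.0865 (×17).
Sum of shortfalls = 32.894231; P₁ averages over all N: 32.894231 / 80 = 0.4112.

0.4112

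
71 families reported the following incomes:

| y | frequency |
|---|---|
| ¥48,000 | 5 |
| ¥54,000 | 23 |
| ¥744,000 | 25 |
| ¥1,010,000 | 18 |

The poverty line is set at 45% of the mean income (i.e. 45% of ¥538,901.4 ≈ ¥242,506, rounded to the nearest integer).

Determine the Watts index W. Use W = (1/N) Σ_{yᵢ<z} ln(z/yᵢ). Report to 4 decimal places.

Poor units: 5×¥48,000, 23×¥54,000 (q = 28 of N = 71).
Log shortfalls: ln(242506/48000) = 1.6198 (×5); ln(242506/54000) = 1.5020 (×23).
W = 42.646103 / 71 = 0.6006.

0.6006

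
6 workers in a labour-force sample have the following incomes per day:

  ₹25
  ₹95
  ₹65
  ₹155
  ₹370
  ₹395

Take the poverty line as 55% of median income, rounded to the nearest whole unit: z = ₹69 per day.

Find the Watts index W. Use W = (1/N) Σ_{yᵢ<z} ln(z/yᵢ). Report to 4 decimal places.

0.1792

Poor units: ₹25, ₹65 (q = 2 of N = 6).
Log gaps: ln(69/25) = 1.0152; ln(69/65) = 0.0597.
W = 1.074950 / 6 = 0.1792.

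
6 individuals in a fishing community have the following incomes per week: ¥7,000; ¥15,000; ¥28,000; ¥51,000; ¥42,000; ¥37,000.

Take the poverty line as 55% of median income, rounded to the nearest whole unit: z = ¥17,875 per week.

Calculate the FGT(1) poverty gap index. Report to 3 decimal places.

Incomes under z: ¥7,000, ¥15,000 (q = 2 of N = 6).
Normalized shortfalls: (17875−7000)/17875 = 0.6084; (17875−15000)/17875 = 0.1608.
Σ = 0.769231. Dividing by the full population N = 6 gives P₁ = 0.128.

0.128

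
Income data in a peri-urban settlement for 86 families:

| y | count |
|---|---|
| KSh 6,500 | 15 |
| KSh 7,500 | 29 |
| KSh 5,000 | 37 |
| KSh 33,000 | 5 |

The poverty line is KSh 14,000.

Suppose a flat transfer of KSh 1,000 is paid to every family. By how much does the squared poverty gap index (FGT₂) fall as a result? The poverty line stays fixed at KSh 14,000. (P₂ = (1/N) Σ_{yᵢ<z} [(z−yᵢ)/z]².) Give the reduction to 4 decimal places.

Before: below the line — 37×KSh 5,000, 15×KSh 6,500, 29×KSh 7,500; squared poverty gap index (FGT₂) = 0.300546.
After the KSh 1,000 transfer: below the line — 37×KSh 6,000, 15×KSh 7,500, 29×KSh 8,500; squared poverty gap index (FGT₂) = 0.230126.
Reduction = 0.300546 − 0.230126 = 0.0704.

0.0704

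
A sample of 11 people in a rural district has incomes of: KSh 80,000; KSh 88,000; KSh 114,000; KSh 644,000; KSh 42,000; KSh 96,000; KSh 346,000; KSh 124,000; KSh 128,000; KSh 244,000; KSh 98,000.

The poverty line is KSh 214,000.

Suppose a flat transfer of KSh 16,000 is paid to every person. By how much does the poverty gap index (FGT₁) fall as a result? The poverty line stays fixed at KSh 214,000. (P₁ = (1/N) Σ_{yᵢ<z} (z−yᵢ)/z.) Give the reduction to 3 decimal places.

Before: below the line — KSh 42,000, KSh 80,000, KSh 88,000, KSh 96,000, KSh 98,000, KSh 114,000, KSh 124,000, KSh 128,000; poverty gap index (FGT₁) = 0.40017.
After the KSh 16,000 transfer: below the line — KSh 58,000, KSh 96,000, KSh 104,000, KSh 112,000, KSh 114,000, KSh 130,000, KSh 140,000, KSh 144,000; poverty gap index (FGT₁) = 0.34579.
Reduction = 0.40017 − 0.34579 = 0.054.

0.054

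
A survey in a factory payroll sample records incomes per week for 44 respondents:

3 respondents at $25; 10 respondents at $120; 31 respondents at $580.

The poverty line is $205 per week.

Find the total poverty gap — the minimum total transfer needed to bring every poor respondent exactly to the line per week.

Below z: 3×$25, 10×$120 (q = 13 of N = 44).
Individual gaps: 3×(205−25) = 540; 10×(205−120) = 850.
Aggregate gap = $1,390.

$1,390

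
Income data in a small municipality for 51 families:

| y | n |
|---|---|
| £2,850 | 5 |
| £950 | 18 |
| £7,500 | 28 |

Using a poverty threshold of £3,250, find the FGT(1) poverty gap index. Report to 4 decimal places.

Below z: 18×£950, 5×£2,850 (q = 23 of N = 51).
Normalized shortfalls: (3250−950)/3250 = 0.7077 (×18); (3250−2850)/3250 = 0.1231 (×5).
Sum of shortfalls = 13.353846; P₁ averages over all N: 13.353846 / 51 = 0.2618.

0.2618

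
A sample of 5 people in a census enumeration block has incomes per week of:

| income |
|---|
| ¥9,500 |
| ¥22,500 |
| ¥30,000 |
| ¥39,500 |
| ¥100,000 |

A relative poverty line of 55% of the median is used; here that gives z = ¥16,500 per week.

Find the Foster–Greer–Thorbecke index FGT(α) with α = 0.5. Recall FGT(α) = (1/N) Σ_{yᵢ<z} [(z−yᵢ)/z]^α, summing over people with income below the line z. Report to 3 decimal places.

Poor units: ¥9,500 (q = 1 of N = 5).
Shortfall ratios: (16500−9500)/16500 = 0.4242.
Raised to α = 0.5: 0.65134.
Sum = 0.651339; FGT(0.5) = 0.651339 / 5 = 0.130.

0.130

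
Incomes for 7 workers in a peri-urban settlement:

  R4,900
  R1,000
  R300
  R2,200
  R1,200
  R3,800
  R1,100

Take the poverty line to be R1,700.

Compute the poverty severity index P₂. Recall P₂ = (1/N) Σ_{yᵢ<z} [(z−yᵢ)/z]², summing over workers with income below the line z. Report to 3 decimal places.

0.151

Below the line: R300, R1,000, R1,100, R1,200 (q = 4 of N = 7).
Relative gaps: (1700−300)/1700 = 0.8235; (1700−1000)/1700 = 0.4118; (1700−1100)/1700 = 0.3529; (1700−1200)/1700 = 0.2941.
Squared: 0.6782; 0.1696; 0.1246; 0.0865.
Sum = 1.058824; P₂ = 1.058824 / 7 = 0.151.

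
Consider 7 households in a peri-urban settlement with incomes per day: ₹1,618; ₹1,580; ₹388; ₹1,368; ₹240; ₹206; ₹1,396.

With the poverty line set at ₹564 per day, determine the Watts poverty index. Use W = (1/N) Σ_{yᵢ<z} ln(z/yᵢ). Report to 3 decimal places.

0.319

Incomes under z: ₹206, ₹240, ₹388 (q = 3 of N = 7).
Log gaps: ln(564/206) = 1.0072; ln(564/240) = 0.8544; ln(564/388) = 0.3740.
W = 2.235642 / 7 = 0.319.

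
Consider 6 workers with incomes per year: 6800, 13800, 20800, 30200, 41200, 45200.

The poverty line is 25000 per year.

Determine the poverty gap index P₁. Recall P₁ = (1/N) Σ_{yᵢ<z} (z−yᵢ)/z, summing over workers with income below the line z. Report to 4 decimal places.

Incomes under z: 6800, 13800, 20800 (q = 3 of N = 6).
Relative gaps: (25000−6800)/25000 = 0.7280; (25000−13800)/25000 = 0.4480; (25000−20800)/25000 = 0.1680.
Sum of shortfalls = 1.344000; P₁ averages over all N: 1.344000 / 6 = 0.2240.

0.2240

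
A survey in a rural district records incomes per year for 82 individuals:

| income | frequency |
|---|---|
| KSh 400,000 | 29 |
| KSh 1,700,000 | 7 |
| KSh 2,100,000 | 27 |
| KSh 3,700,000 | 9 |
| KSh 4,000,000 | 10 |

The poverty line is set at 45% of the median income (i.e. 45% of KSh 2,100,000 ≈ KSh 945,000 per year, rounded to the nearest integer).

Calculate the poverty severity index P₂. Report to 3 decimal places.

Below z: 29×KSh 400,000 (q = 29 of N = 82).
Normalized shortfalls: (945000−400000)/945000 = 0.5767 (×29).
Squared: 0.3326 (×29).
Sum = 9.645559; P₂ = 9.645559 / 82 = 0.118.

0.118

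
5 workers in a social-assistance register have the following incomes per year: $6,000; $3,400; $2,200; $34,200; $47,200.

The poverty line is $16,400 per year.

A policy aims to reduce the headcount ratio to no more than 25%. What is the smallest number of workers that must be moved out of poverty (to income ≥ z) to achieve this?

2

Currently q = 3 of N = 5 are below the line (H = 0.600).
A headcount ratio of at most 25% allows at most ⌊0.25 × 5⌋ = 1 poor workers.
So at least 3 − 1 = 2 must be lifted.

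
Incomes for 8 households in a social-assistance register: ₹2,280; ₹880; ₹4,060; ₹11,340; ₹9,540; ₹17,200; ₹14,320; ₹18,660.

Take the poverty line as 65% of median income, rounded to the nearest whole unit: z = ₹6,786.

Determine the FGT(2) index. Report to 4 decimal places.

Below the line: ₹880, ₹2,280, ₹4,060 (q = 3 of N = 8).
Normalized shortfalls: (6786−880)/6786 = 0.8703; (6786−2280)/6786 = 0.6640; (6786−4060)/6786 = 0.4017.
Squared: 0.7575; 0.4409; 0.1614.
Sum = 1.359744; P₂ = 1.359744 / 8 = 0.1700.

0.1700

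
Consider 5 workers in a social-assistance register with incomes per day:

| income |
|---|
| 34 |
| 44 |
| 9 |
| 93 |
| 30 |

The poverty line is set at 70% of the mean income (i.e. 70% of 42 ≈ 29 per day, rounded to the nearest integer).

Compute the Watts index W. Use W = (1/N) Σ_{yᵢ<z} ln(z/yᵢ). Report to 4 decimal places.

0.2340

Poor units: 9 (q = 1 of N = 5).
Log shortfalls: ln(29/9) = 1.1701.
W = 1.170071 / 5 = 0.2340.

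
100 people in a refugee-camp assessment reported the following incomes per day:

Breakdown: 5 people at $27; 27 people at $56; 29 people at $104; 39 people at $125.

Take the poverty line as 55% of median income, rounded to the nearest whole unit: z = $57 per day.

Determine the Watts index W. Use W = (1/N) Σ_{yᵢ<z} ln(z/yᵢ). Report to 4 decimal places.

0.0421

Incomes under z: 5×$27, 27×$56 (q = 32 of N = 100).
ln(z/y) terms: ln(57/27) = 0.7472 (×5); ln(57/56) = 0.0177 (×27).
W = 4.213961 / 100 = 0.0421.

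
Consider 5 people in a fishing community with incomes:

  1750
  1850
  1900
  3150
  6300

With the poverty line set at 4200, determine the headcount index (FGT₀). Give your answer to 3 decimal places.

4 of the 5 people have income below 4200.
H = 4/5 = 0.800.

0.800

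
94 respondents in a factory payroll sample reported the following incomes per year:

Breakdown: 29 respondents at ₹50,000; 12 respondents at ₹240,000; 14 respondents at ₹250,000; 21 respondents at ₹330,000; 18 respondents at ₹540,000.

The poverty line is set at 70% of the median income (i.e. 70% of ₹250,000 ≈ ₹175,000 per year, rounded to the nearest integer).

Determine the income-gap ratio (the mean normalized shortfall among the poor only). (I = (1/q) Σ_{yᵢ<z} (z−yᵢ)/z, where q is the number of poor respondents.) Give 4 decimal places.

Below z: 29×₹50,000 (q = 29 of N = 94).
Relative gaps: 0.7143 (×29); sum = 20.714286.
I averages over the q = 29 poor units only: 20.714286 / 29 = 0.7143.

0.7143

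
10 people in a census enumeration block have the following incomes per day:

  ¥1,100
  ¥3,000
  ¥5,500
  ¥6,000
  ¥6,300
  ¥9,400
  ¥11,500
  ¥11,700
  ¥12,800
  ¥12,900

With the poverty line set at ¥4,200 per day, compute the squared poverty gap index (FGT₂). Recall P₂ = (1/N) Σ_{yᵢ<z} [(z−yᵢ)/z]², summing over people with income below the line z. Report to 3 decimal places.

0.063

Below the line: ¥1,100, ¥3,000 (q = 2 of N = 10).
Normalized shortfalls: (4200−1100)/4200 = 0.7381; (4200−3000)/4200 = 0.2857.
Squared: 0.5448; 0.0816.
Sum = 0.626417; P₂ = 0.626417 / 10 = 0.063.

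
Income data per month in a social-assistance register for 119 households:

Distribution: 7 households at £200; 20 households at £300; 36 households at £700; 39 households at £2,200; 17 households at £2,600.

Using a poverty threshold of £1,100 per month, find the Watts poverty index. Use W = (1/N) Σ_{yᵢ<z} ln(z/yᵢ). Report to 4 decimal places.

0.4554

Poor units: 7×£200, 20×£300, 36×£700 (q = 63 of N = 119).
Log gaps: ln(1100/200) = 1.7047 (×7); ln(1100/300) = 1.2993 (×20); ln(1100/700) = 0.4520 (×36).
W = 54.190361 / 119 = 0.4554.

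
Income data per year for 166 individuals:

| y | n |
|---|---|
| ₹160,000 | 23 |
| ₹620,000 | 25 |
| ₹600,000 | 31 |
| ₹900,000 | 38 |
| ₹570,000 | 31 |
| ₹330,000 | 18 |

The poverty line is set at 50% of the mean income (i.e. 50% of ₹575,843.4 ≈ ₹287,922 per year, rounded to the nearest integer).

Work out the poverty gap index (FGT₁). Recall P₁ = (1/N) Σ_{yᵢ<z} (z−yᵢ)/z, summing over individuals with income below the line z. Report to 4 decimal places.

0.0616

Below z: 23×₹160,000 (q = 23 of N = 166).
Normalized shortfalls: (287922−160000)/287922 = 0.4443 (×23).
Sum of shortfalls = 10.218761; P₁ averages over all N: 10.218761 / 166 = 0.0616.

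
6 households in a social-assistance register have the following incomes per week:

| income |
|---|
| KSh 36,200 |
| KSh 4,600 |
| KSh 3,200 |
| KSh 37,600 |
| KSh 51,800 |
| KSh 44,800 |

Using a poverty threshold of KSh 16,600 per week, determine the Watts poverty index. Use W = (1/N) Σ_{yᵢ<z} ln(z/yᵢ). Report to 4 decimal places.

0.4883

Incomes under z: KSh 3,200, KSh 4,600 (q = 2 of N = 6).
ln(z/y) terms: ln(16600/3200) = 1.6463; ln(16600/4600) = 1.2833.
W = 2.929598 / 6 = 0.4883.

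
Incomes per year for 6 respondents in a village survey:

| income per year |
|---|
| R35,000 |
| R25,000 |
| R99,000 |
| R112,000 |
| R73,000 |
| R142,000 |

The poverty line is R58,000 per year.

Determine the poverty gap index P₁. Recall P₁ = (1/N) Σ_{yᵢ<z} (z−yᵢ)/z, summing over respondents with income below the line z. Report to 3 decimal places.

0.161

Incomes under z: R25,000, R35,000 (q = 2 of N = 6).
Shortfall ratios: (58000−25000)/58000 = 0.5690; (58000−35000)/58000 = 0.3966.
Sum of shortfalls = 0.965517; P₁ averages over all N: 0.965517 / 6 = 0.161.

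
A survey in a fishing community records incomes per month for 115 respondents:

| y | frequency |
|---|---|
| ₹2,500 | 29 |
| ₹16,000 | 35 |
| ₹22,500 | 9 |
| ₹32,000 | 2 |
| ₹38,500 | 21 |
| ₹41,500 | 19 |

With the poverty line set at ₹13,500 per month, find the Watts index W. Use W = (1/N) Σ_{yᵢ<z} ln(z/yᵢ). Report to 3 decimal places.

Below the line: 29×₹2,500 (q = 29 of N = 115).
ln(z/y) terms: ln(13500/2500) = 1.6864 (×29).
W = 48.905570 / 115 = 0.425.

0.425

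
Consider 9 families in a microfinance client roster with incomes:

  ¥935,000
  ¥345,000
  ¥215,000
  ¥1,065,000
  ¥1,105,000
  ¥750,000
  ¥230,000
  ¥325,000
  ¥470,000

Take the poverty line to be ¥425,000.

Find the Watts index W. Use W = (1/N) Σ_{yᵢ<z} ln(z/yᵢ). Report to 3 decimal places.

Below z: ¥215,000, ¥230,000, ¥325,000, ¥345,000 (q = 4 of N = 9).
Log gaps: ln(425000/215000) = 0.6815; ln(425000/230000) = 0.6140; ln(425000/325000) = 0.2683; ln(425000/345000) = 0.2085.
W = 1.772270 / 9 = 0.197.

0.197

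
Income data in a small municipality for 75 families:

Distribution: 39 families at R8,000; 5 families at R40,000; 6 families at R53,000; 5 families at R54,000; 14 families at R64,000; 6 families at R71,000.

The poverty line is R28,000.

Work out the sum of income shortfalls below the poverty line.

R780,000

Incomes under z: 39×R8,000 (q = 39 of N = 75).
Individual gaps: 39×(28000−8000) = 780000.
Aggregate gap = R780,000.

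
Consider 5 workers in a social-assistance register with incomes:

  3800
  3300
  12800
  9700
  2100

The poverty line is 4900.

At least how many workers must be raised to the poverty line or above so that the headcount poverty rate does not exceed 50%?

3 of the 5 workers are poor, so H = 3/5 = 0.600.
A headcount ratio of at most 50% allows at most ⌊0.50 × 5⌋ = 2 poor workers.
So at least 3 − 2 = 1 must be lifted.

1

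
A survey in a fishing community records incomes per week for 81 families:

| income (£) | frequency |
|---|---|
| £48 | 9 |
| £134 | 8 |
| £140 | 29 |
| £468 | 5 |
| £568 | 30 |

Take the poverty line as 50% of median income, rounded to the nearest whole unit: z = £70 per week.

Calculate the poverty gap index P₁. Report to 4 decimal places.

0.0349

Below z: 9×£48 (q = 9 of N = 81).
Relative gaps: (70−48)/70 = 0.3143 (×9).
Sum of shortfalls = 2.828571; P₁ averages over all N: 2.828571 / 81 = 0.0349.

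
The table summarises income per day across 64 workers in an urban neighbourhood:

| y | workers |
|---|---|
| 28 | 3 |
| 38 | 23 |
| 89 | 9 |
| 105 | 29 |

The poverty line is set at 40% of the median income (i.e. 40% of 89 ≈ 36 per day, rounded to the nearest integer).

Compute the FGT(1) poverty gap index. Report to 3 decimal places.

0.010

Incomes under z: 3×28 (q = 3 of N = 64).
Gap ratios (z−y)/z: (36−28)/36 = 0.2222 (×3).
Sum of shortfalls = 0.666667; P₁ averages over all N: 0.666667 / 64 = 0.010.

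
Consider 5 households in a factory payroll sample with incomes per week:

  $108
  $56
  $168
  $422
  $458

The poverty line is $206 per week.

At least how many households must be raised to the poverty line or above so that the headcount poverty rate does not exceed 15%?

3 of the 5 households are poor, so H = 3/5 = 0.600.
A headcount ratio of at most 15% allows at most ⌊0.15 × 5⌋ = 0 poor households.
So at least 3 − 0 = 3 must be lifted.

3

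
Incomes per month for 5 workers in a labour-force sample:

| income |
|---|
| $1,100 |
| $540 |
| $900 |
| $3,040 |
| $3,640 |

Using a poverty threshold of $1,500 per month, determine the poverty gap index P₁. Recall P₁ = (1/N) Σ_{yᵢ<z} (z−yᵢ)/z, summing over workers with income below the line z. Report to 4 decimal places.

Poor units: $540, $900, $1,100 (q = 3 of N = 5).
Shortfall ratios: (1500−540)/1500 = 0.6400; (1500−900)/1500 = 0.4000; (1500−1100)/1500 = 0.2667.
Sum of shortfalls = 1.306667; P₁ averages over all N: 1.306667 / 5 = 0.2613.

0.2613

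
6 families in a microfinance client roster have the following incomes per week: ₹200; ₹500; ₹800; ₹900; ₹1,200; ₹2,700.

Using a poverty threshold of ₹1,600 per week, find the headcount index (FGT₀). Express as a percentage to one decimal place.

83.3%

5 of the 6 families have income below ₹1,600.
H = 5/6 = 83.3%.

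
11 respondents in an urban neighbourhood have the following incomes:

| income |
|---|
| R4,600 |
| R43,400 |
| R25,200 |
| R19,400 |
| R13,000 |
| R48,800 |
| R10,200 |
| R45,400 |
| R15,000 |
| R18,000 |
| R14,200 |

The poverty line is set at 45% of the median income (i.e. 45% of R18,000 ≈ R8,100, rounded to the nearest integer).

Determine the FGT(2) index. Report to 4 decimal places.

Incomes under z: R4,600 (q = 1 of N = 11).
Normalized shortfalls: (8100−4600)/8100 = 0.4321.
Squared: 0.1867.
Sum = 0.186709; P₂ = 0.186709 / 11 = 0.0170.

0.0170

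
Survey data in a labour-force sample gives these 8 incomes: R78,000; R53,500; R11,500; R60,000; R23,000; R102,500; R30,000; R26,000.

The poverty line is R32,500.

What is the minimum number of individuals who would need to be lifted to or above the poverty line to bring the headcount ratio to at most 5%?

Currently q = 4 of N = 8 are below the line (H = 0.500).
A headcount ratio of at most 5% allows at most ⌊0.05 × 8⌋ = 0 poor individuals.
So at least 4 − 0 = 4 must be lifted.

4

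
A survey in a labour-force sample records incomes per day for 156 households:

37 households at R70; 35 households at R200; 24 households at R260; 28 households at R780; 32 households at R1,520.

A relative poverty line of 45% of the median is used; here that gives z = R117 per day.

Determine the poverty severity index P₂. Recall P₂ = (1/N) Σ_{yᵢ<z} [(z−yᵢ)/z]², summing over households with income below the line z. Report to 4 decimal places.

0.0383

Below the line: 37×R70 (q = 37 of N = 156).
Relative gaps: (117−70)/117 = 0.4017 (×37).
Squared: 0.1614 (×37).
Sum = 5.970706; P₂ = 5.970706 / 156 = 0.0383.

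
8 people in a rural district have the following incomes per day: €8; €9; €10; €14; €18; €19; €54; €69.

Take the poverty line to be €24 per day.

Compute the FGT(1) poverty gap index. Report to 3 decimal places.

0.344

Below z: €8, €9, €10, €14, €18, €19 (q = 6 of N = 8).
Relative gaps: (24−8)/24 = 0.6667; (24−9)/24 = 0.6250; (24−10)/24 = 0.5833; (24−14)/24 = 0.4167; (24−18)/24 = 0.2500; (24−19)/24 = 0.2083.
Sum of shortfalls = 2.750000; P₁ averages over all N: 2.750000 / 8 = 0.344.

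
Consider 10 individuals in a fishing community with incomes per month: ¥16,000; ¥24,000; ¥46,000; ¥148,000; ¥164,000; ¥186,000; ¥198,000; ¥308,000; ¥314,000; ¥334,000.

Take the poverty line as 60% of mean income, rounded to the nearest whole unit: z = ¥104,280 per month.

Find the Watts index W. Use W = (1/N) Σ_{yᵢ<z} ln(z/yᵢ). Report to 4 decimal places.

Incomes under z: ¥16,000, ¥24,000, ¥46,000 (q = 3 of N = 10).
ln(z/y) terms: ln(104280/16000) = 1.8745; ln(104280/24000) = 1.4690; ln(104280/46000) = 0.8184.
W = 4.161955 / 10 = 0.4162.

0.4162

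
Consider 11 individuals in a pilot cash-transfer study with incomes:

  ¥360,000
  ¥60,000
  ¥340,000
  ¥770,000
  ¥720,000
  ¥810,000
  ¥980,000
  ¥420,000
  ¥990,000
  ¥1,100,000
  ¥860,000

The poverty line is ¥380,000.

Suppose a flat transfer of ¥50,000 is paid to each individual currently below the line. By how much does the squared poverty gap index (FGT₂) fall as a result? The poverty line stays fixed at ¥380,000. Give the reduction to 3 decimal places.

0.020

Before: below the line — ¥60,000, ¥340,000, ¥360,000; squared poverty gap index (FGT₂) = 0.06573.
After the ¥50,000 transfer: below the line — ¥110,000; squared poverty gap index (FGT₂) = 0.04590.
Reduction = 0.06573 − 0.04590 = 0.020.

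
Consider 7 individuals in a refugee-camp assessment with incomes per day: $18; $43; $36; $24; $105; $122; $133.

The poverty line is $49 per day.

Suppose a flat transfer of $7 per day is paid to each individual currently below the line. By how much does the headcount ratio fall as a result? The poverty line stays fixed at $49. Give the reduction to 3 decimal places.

0.143

Before: below the line — $18, $24, $36, $43; headcount ratio = 0.57143.
After the $7 transfer: below the line — $25, $31, $43; headcount ratio = 0.42857.
Reduction = 0.57143 − 0.42857 = 0.143.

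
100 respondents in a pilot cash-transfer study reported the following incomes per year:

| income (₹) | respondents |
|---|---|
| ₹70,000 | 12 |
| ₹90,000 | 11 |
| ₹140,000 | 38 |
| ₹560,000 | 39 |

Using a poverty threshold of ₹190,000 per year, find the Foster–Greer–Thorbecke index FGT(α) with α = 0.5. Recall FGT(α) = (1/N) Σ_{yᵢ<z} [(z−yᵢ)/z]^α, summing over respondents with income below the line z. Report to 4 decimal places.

Poor units: 12×₹70,000, 11×₹90,000, 38×₹140,000 (q = 61 of N = 100).
Relative gaps: (190000−70000)/190000 = 0.6316 (×12); (190000−90000)/190000 = 0.5263 (×11); (190000−140000)/190000 = 0.2632 (×38).
Raised to α = 0.5: 0.79472 (×12); 0.72548 (×11); 0.51299 (×38).
Sum = 37.010460; FGT(0.5) = 37.010460 / 100 = 0.3701.

0.3701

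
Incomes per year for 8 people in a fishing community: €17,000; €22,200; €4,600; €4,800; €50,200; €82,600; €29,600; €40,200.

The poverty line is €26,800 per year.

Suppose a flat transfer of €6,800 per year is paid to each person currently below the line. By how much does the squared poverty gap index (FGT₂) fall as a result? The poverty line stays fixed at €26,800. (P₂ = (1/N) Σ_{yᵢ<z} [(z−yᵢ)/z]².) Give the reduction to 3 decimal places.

Before: below the line — €4,600, €4,800, €17,000, €22,200; squared poverty gap index (FGT₂) = 0.19040.
After the €6,800 transfer: below the line — €11,400, €11,600, €23,800; squared poverty gap index (FGT₂) = 0.08305.
Reduction = 0.19040 − 0.08305 = 0.107.

0.107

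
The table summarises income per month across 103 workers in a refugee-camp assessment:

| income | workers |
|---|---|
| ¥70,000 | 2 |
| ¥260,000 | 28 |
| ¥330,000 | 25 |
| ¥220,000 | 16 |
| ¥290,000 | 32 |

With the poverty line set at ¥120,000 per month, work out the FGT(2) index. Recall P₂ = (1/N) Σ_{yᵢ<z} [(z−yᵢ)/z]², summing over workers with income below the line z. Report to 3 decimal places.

0.003

Below z: 2×¥70,000 (q = 2 of N = 103).
Shortfall ratios: (120000−70000)/120000 = 0.4167 (×2).
Squared: 0.1736 (×2).
Sum = 0.347222; P₂ = 0.347222 / 103 = 0.003.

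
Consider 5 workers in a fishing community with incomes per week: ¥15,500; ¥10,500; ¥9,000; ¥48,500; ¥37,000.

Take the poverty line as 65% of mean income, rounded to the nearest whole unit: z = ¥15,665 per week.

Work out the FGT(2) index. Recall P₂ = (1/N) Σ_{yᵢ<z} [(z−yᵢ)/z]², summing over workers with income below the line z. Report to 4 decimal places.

0.0580

Incomes under z: ¥9,000, ¥10,500, ¥15,500 (q = 3 of N = 5).
Gap ratios (z−y)/z: (15665−9000)/15665 = 0.4255; (15665−10500)/15665 = 0.3297; (15665−15500)/15665 = 0.0105.
Squared: 0.1810; 0.1087; 0.0001.
Sum = 0.289849; P₂ = 0.289849 / 5 = 0.0580.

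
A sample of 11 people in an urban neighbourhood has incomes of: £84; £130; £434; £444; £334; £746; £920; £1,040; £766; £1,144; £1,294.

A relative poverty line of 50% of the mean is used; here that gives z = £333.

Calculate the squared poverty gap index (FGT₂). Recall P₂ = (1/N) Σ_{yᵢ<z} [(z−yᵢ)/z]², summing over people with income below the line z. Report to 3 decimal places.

0.085

Poor units: £84, £130 (q = 2 of N = 11).
Gap ratios (z−y)/z: (333−84)/333 = 0.7477; (333−130)/333 = 0.6096.
Squared: 0.5591; 0.3716.
Sum = 0.930751; P₂ = 0.930751 / 11 = 0.085.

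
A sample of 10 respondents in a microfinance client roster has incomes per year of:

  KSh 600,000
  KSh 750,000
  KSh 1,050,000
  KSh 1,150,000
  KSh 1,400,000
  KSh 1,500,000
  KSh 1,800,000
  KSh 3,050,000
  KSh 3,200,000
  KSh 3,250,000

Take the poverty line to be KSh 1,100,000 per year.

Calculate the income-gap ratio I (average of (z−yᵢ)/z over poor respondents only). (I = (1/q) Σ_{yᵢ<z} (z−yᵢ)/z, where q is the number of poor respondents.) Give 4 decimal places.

0.2727

Below the line: KSh 600,000, KSh 750,000, KSh 1,050,000 (q = 3 of N = 10).
Shortfall ratios (z−y)/z: 0.4545, 0.3182, 0.0455; sum = 0.818182.
The income-gap ratio divides by q (the poor only): 0.818182 / 3 = 0.2727.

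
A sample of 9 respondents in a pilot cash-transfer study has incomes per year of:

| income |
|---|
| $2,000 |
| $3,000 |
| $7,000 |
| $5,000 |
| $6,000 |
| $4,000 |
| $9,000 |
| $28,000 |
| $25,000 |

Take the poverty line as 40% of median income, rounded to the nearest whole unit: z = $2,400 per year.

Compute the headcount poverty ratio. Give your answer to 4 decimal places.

1 of the 9 respondents have income below $2,400.
H = 1/9 = 0.1111.

0.1111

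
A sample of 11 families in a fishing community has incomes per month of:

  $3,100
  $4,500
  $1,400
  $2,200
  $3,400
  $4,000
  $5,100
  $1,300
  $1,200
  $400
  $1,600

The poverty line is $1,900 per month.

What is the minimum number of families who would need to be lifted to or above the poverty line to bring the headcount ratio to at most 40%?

Currently q = 5 of N = 11 are below the line (H = 0.455).
A headcount ratio of at most 40% allows at most ⌊0.40 × 11⌋ = 4 poor families.
So at least 5 − 4 = 1 must be lifted.

1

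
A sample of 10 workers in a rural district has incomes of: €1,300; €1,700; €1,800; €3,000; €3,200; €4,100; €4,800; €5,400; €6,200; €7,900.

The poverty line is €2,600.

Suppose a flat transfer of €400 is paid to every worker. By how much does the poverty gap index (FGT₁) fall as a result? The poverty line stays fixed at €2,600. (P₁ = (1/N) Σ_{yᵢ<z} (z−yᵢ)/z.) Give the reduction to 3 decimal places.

0.046

Before: below the line — €1,300, €1,700, €1,800; poverty gap index (FGT₁) = 0.11538.
After the €400 transfer: below the line — €1,700, €2,100, €2,200; poverty gap index (FGT₁) = 0.06923.
Reduction = 0.11538 − 0.06923 = 0.046.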